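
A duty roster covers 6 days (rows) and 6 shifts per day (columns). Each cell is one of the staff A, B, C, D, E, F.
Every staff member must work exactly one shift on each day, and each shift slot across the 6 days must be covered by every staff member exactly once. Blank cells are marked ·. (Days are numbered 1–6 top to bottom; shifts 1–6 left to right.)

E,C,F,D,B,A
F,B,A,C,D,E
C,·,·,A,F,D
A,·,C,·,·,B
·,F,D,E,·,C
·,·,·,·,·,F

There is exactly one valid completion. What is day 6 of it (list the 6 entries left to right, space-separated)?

Day 6, shift 4: day 6 has {F} and shift 4 has {A, C, D, E}, leaving only B.
Day 6, shift 1: day 6 has {B, F} and shift 1 has {A, C, E, F}, leaving only D.
Day 6, shift 3: day 6 has {B, D, F} and shift 3 has {A, C, D, F}, leaving only E.
Day 6, shift 2: day 6 has {B, D, E, F} and shift 2 has {B, C, F}, leaving only A.
Day 6, shift 5: day 6 has {A, B, D, E, F} and shift 5 has {B, D, F}, leaving only C.
So day 6 reads: D A E B C F.

D A E B C F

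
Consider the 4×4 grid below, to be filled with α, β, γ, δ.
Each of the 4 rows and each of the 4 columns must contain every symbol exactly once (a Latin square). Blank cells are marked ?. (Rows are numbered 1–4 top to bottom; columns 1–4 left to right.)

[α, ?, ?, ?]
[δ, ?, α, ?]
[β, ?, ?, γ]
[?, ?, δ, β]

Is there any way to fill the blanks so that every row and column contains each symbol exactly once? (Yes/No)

No

Row 2, column 4: row 2 together with column 4 already contain {α, β, γ, δ} — every symbol — so nothing can go there. The grid has no valid completion.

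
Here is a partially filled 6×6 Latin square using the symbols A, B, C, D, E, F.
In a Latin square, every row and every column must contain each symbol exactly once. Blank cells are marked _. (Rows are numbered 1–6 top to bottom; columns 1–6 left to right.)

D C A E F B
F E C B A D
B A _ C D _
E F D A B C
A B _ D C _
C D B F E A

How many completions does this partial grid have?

2

Row 3, column 3: eliminating its row and column leaves {E, F}.
Row 3, column 6: eliminating its row and column leaves {E, F}.
Row 5, column 3: eliminating its row and column leaves {E, F}.
Row 5, column 6: eliminating its row and column leaves {E, F}.
Enumerating the assignments across these blanks that avoid any row or column repeat gives 2 completions.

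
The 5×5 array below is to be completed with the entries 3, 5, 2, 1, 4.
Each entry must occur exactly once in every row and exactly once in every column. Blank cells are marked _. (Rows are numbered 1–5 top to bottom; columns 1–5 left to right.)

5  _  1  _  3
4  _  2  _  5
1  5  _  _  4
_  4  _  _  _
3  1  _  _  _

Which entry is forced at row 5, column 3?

Row 1, column 2: row 1 has {3, 5, 1} and column 2 has {5, 1, 4}, leaving only 2.
Row 1, column 4: row 1 has {3, 5, 2, 1} and column 4 has {}, leaving only 4.
Row 2, column 2: row 2 has {5, 2, 4} and column 2 has {5, 2, 1, 4}, leaving only 3.
Row 2, column 4: row 2 has {3, 5, 2, 4} and column 4 has {4}, leaving only 1.
Row 3, column 3: row 3 has {5, 1, 4} and column 3 has {2, 1}, leaving only 3.
Row 3, column 4: row 3 has {3, 5, 1, 4} and column 4 has {1, 4}, leaving only 2.
Row 4, column 1: row 4 has {4} and column 1 has {3, 5, 1, 4}, leaving only 2.
Row 4, column 3: row 4 has {2, 4} and column 3 has {3, 2, 1}, leaving only 5.
Row 5 already has {3, 1} and column 3 already has {3, 5, 2, 1}, so row 5, column 3 must be 4.

4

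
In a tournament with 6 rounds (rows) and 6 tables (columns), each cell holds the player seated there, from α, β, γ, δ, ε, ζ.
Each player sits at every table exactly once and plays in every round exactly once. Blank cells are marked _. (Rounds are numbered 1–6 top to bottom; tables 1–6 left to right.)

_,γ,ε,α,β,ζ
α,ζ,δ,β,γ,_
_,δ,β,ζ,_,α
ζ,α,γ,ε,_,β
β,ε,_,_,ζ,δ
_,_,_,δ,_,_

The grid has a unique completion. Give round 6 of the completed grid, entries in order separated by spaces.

ε β ζ δ α γ

Round 6, table 2: round 6 has {δ} and table 2 has {α, γ, δ, ε, ζ}, leaving only β.
Round 1, table 1: round 1 has {α, β, γ, ε, ζ} and table 1 has {α, β, ζ}, leaving only δ.
Round 2, table 6: round 2 has {α, β, γ, δ, ζ} and table 6 has {α, β, δ, ζ}, leaving only ε.
Round 6, table 6: round 6 has {β, δ} and table 6 has {α, β, δ, ε, ζ}, leaving only γ.
Round 6, table 1: round 6 has {β, γ, δ} and table 1 has {α, β, δ, ζ}, leaving only ε.
Round 6, table 5: round 6 has {β, γ, δ, ε} and table 5 has {β, γ, ζ}, leaving only α.
Round 6, table 3: round 6 has {α, β, γ, δ, ε} and table 3 has {β, γ, δ, ε}, leaving only ζ.
So round 6 reads: ε β ζ δ α γ.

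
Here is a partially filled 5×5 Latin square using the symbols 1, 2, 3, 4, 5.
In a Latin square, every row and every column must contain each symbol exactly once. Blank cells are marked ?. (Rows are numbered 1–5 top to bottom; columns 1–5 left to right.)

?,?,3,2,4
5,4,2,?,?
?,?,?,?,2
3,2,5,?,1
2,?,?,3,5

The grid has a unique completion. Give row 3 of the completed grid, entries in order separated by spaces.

4 3 1 5 2

Row 1, column 1: row 1 has {2, 3, 4} and column 1 has {2, 3, 5}, leaving only 1.
Row 3, column 1: row 3 has {2} and column 1 has {1, 2, 3, 5}, leaving only 4.
Row 3, column 3: row 3 has {2, 4} and column 3 has {2, 3, 5}, leaving only 1.
Row 3, column 4: row 3 has {1, 2, 4} and column 4 has {2, 3}, leaving only 5.
Row 3, column 2: row 3 has {1, 2, 4, 5} and column 2 has {2, 4}, leaving only 3.
So row 3 reads: 4 3 1 5 2.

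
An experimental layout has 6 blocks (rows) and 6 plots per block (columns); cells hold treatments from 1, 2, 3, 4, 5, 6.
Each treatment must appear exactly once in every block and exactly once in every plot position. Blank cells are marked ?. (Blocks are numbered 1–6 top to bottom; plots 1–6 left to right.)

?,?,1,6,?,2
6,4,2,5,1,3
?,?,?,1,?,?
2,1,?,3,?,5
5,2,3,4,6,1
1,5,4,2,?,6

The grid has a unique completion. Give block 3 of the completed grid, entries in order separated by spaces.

3 6 5 1 2 4

Block 3, plot 6: block 3 has {1} and plot 6 has {1, 2, 3, 5, 6}, leaving only 4.
Block 3, plot 1: block 3 has {1, 4} and plot 1 has {1, 2, 5, 6}, leaving only 3.
Block 3, plot 2: block 3 has {1, 3, 4} and plot 2 has {1, 2, 4, 5}, leaving only 6.
Block 3, plot 3: block 3 has {1, 3, 4, 6} and plot 3 has {1, 2, 3, 4}, leaving only 5.
Block 3, plot 5: block 3 has {1, 3, 4, 5, 6} and plot 5 has {1, 6}, leaving only 2.
So block 3 reads: 3 6 5 1 2 4.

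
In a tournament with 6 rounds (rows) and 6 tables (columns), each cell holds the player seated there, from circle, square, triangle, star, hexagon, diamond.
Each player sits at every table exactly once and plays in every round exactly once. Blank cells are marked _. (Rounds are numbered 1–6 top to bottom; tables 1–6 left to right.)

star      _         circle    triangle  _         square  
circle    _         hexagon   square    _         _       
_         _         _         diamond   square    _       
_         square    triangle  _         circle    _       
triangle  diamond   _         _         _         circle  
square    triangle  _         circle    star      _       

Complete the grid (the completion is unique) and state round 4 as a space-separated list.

Round 1, table 2: round 1 has {circle, square, triangle, star} and table 2 has {square, triangle, diamond}, leaving only hexagon.
Round 1, table 5: round 1 has {circle, square, triangle, star, hexagon} and table 5 has {circle, square, star}, leaving only diamond.
Round 2, table 2: round 2 has {circle, square, hexagon} and table 2 has {square, triangle, hexagon, diamond}, leaving only star.
Round 2, table 5: round 2 has {circle, square, star, hexagon} and table 5 has {circle, square, star, diamond}, leaving only triangle.
Round 2, table 6: round 2 has {circle, square, triangle, star, hexagon} and table 6 has {circle, square}, leaving only diamond.
Round 3, table 1: round 3 has {square, diamond} and table 1 has {circle, square, triangle, star}, leaving only hexagon.
Round 4, table 1: round 4 has {circle, square, triangle} and table 1 has {circle, square, triangle, star, hexagon}, leaving only diamond.
Round 3, table 2: round 3 has {square, hexagon, diamond} and table 2 has {square, triangle, star, hexagon, diamond}, leaving only circle.
Round 3, table 3: round 3 has {circle, square, hexagon, diamond} and table 3 has {circle, triangle, hexagon}, leaving only star.
Round 3, table 6: round 3 has {circle, square, star, hexagon, diamond} and table 6 has {circle, square, diamond}, leaving only triangle.
Round 5, table 3: round 5 has {circle, triangle, diamond} and table 3 has {circle, triangle, star, hexagon}, leaving only square.
Round 5, table 5: round 5 has {circle, square, triangle, diamond} and table 5 has {circle, square, triangle, star, diamond}, leaving only hexagon.
Round 5, table 4: round 5 has {circle, square, triangle, hexagon, diamond} and table 4 has {circle, square, triangle, diamond}, leaving only star.
Round 4, table 4: round 4 has {circle, square, triangle, diamond} and table 4 has {circle, square, triangle, star, diamond}, leaving only hexagon.
Round 4, table 6: round 4 has {circle, square, triangle, hexagon, diamond} and table 6 has {circle, square, triangle, diamond}, leaving only star.
So round 4 reads: diamond square triangle hexagon circle star.

diamond square triangle hexagon circle star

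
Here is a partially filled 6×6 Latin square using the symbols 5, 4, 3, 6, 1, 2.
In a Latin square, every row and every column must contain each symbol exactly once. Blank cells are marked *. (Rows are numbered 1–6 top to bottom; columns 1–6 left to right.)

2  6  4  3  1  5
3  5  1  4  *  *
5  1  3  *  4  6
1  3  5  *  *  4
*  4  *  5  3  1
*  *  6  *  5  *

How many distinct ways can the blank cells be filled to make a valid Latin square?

Row 2, column 5: eliminating its row and column leaves {6, 2}.
Row 2, column 6: eliminating its row and column leaves {2}.
Row 3, column 4: eliminating its row and column leaves {2}.
Row 4, column 4: eliminating its row and column leaves {6, 2}.
Row 4, column 5: eliminating its row and column leaves {6, 2}.
Row 5, column 1: eliminating its row and column leaves {6}.
Row 5, column 3: eliminating its row and column leaves {2}.
Row 6, column 1: eliminating its row and column leaves {4}.
Row 6, column 2: eliminating its row and column leaves {2}.
Row 6, column 4: eliminating its row and column leaves {1, 2}.
Row 6, column 6: eliminating its row and column leaves {3, 2}.
Only one assignment across all blanks avoids any row or column repeat, giving 1 completion.

1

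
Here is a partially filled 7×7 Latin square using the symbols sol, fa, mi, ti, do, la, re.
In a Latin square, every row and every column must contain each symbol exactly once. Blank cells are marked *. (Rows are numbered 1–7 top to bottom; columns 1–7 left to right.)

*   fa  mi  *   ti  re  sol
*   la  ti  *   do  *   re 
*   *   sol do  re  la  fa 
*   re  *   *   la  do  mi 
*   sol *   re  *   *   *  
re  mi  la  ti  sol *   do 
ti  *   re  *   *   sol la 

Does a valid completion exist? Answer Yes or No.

Row 1, column 4: row 1 has {sol, fa, mi, ti, re} and column 4 has {ti, do, re}, so it must be la.
Row 1, column 1: row 1 has {sol, fa, mi, ti, la, re} and column 1 has {ti, re}, so it must be do.
Row 3, column 1: row 3 has {sol, fa, do, la, re} and column 1 has {ti, do, re}, so it must be mi.
Row 3, column 2: row 3 has {sol, fa, mi, do, la, re} and column 2 has {sol, fa, mi, la, re}, so it must be ti.
Row 4, column 3: row 4 has {mi, do, la, re} and column 3 has {sol, mi, ti, la, re}, so it must be fa.
Row 4, column 1: row 4 has {fa, mi, do, la, re} and column 1 has {mi, ti, do, re}, so it must be sol.
Now row 4, column 4: row 4 together with column 4 already contain {sol, fa, mi, ti, do, la, re} — every symbol — so nothing can go there. The grid has no valid completion.

No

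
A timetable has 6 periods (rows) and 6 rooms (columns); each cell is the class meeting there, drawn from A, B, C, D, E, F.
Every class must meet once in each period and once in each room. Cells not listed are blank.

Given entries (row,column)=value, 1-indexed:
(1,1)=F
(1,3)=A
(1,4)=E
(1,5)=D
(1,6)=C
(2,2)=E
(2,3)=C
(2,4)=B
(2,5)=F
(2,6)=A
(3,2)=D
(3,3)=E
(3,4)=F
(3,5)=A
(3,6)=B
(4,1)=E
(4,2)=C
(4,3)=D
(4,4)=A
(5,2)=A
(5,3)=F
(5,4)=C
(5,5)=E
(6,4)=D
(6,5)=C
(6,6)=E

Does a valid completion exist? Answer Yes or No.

No period or room among the givens repeats a symbol, and propagating forced cells runs into no contradiction.
One valid completion exists (for instance, F B A E D C / D E C B F A / C D E F A B / E C D A B F / B A F C E D / A F B D C E).

Yes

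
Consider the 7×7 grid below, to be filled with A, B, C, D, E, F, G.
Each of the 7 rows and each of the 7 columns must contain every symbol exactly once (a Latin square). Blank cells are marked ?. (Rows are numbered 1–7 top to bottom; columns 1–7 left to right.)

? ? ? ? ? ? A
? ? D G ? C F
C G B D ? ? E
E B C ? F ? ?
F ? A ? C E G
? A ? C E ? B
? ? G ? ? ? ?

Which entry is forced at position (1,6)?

Row 2, column 2: row 2 has {C, D, F, G} and column 2 has {A, B, G}, leaving only E.
Row 3, column 5: row 3 has {B, C, D, E, G} and column 5 has {C, E, F}, leaving only A.
Row 2, column 5: row 2 has {C, D, E, F, G} and column 5 has {A, C, E, F}, leaving only B.
Row 2, column 1: row 2 has {B, C, D, E, F, G} and column 1 has {C, E, F}, leaving only A.
Row 3, column 6: row 3 has {A, B, C, D, E, G} and column 6 has {C, E}, leaving only F.
Row 4, column 4: row 4 has {B, C, E, F} and column 4 has {C, D, G}, leaving only A.
Row 4, column 7: row 4 has {A, B, C, E, F} and column 7 has {A, B, E, F, G}, leaving only D.
Row 4, column 6: row 4 has {A, B, C, D, E, F} and column 6 has {C, E, F}, leaving only G.
Row 5, column 2: row 5 has {A, C, E, F, G} and column 2 has {A, B, E, G}, leaving only D.
Row 5, column 4: row 5 has {A, C, D, E, F, G} and column 4 has {A, C, D, G}, leaving only B.
Row 6, column 3: row 6 has {A, B, C, E} and column 3 has {A, B, C, D, G}, leaving only F.
Row 1, column 3: row 1 has {A} and column 3 has {A, B, C, D, F, G}, leaving only E.
Row 1, column 4: row 1 has {A, E} and column 4 has {A, B, C, D, G}, leaving only F.
Row 1, column 2: row 1 has {A, E, F} and column 2 has {A, B, D, E, G}, leaving only C.
Row 6, column 6: row 6 has {A, B, C, E, F} and column 6 has {C, E, F, G}, leaving only D.
Row 1 already has {A, C, E, F} and column 6 already has {C, D, E, F, G}, so row 1, column 6 must be B.

B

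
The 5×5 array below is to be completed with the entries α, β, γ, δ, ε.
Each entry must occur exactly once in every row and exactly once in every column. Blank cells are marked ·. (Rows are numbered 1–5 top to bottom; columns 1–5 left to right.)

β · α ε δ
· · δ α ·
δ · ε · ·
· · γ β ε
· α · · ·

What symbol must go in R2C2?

ε

Row 1, column 2: row 1 has {α, β, δ, ε} and column 2 has {α}, leaving only γ.
Row 3, column 2: row 3 has {δ, ε} and column 2 has {α, γ}, leaving only β.
Row 2 already has {α, δ} and column 2 already has {α, β, γ}, so row 2, column 2 must be ε.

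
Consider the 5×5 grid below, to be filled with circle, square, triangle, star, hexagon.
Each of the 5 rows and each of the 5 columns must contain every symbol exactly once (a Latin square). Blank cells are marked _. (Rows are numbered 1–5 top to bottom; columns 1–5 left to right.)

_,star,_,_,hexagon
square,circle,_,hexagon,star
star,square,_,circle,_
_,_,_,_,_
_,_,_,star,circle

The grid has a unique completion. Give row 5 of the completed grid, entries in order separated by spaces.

hexagon triangle square star circle

Row 2, column 3: row 2 has {circle, square, star, hexagon} and column 3 has {}, leaving only triangle.
Row 3, column 3: row 3 has {circle, square, star} and column 3 has {triangle}, leaving only hexagon.
Row 5, column 3: row 5 has {circle, star} and column 3 has {triangle, hexagon}, leaving only square.
Row 1, column 3: row 1 has {star, hexagon} and column 3 has {square, triangle, hexagon}, leaving only circle.
Row 1, column 1: row 1 has {circle, star, hexagon} and column 1 has {square, star}, leaving only triangle.
Row 5, column 1: row 5 has {circle, square, star} and column 1 has {square, triangle, star}, leaving only hexagon.
Row 5, column 2: row 5 has {circle, square, star, hexagon} and column 2 has {circle, square, star}, leaving only triangle.
So row 5 reads: hexagon triangle square star circle.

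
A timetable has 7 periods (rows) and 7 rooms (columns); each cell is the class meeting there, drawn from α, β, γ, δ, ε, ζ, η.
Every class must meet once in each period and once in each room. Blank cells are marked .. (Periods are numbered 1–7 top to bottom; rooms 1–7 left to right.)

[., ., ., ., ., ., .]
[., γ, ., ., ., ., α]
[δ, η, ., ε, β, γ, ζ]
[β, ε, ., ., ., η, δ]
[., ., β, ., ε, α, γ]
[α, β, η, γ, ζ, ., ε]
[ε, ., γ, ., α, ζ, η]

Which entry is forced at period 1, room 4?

Period 1, room 7: period 1 has {} and room 7 has {α, γ, δ, ε, ζ, η}, leaving only β.
Period 3, room 3: period 3 has {β, γ, δ, ε, ζ, η} and room 3 has {β, γ, η}, leaving only α.
Period 4, room 3: period 4 has {β, δ, ε, η} and room 3 has {α, β, γ, η}, leaving only ζ.
Period 4, room 4: period 4 has {β, δ, ε, ζ, η} and room 4 has {γ, ε}, leaving only α.
Period 4, room 5: period 4 has {α, β, δ, ε, ζ, η} and room 5 has {α, β, ε, ζ}, leaving only γ.
Period 6, room 6: period 6 has {α, β, γ, ε, ζ, η} and room 6 has {α, γ, ζ, η}, leaving only δ.
Period 1, room 6: period 1 has {β} and room 6 has {α, γ, δ, ζ, η}, leaving only ε.
Period 1, room 3: period 1 has {β, ε} and room 3 has {α, β, γ, ζ, η}, leaving only δ.
Period 1, room 5: period 1 has {β, δ, ε} and room 5 has {α, β, γ, ε, ζ}, leaving only η.
Period 1 already has {β, δ, ε, η} and room 4 already has {α, γ, ε}, so period 1, room 4 must be ζ.

ζ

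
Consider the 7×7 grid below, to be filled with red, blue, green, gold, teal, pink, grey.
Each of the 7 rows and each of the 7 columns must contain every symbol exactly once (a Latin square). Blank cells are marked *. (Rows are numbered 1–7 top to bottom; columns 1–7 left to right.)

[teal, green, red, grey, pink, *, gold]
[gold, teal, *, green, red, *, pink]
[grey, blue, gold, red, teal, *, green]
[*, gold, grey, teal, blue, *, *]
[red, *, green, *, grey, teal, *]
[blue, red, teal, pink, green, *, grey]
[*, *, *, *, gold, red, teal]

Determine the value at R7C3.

pink

Row 1, column 6: row 1 has {red, green, gold, teal, pink, grey} and column 6 has {red, teal}, leaving only blue.
Row 2, column 3: row 2 has {red, green, gold, teal, pink} and column 3 has {red, green, gold, teal, grey}, leaving only blue.
Row 7 already has {red, gold, teal} and column 3 already has {red, blue, green, gold, teal, grey}, so row 7, column 3 must be pink.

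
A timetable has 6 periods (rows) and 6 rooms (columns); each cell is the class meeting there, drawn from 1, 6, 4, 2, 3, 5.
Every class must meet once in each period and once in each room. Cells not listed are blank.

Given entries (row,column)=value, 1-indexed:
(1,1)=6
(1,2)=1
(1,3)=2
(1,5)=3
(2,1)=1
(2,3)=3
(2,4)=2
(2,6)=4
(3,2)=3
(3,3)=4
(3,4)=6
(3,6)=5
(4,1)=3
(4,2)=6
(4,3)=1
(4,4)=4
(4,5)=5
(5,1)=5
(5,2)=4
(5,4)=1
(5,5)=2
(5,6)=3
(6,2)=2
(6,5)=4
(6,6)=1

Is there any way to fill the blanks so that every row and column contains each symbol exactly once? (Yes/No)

No

Period 1, room 6: period 1 together with room 6 already contain {1, 6, 4, 2, 3, 5} — every symbol — so nothing can go there. The grid has no valid completion.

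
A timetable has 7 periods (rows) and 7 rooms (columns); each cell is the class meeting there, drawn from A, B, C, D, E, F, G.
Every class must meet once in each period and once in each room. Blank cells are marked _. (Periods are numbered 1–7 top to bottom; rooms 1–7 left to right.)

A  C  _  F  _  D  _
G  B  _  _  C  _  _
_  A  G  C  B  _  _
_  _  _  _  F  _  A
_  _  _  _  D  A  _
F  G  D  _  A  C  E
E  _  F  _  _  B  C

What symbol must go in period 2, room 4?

Period 3, room 1: period 3 has {A, B, C, G} and room 1 has {A, E, F, G}, leaving only D.
Period 3, room 7: period 3 has {A, B, C, D, G} and room 7 has {A, C, E}, leaving only F.
Period 2, room 7: period 2 has {B, C, G} and room 7 has {A, C, E, F}, leaving only D.
Period 3, room 6: period 3 has {A, B, C, D, F, G} and room 6 has {A, B, C, D}, leaving only E.
Period 2, room 6: period 2 has {B, C, D, G} and room 6 has {A, B, C, D, E}, leaving only F.
Period 4, room 6: period 4 has {A, F} and room 6 has {A, B, C, D, E, F}, leaving only G.
Period 6, room 4: period 6 has {A, C, D, E, F, G} and room 4 has {C, F}, leaving only B.
Period 7, room 2: period 7 has {B, C, E, F} and room 2 has {A, B, C, G}, leaving only D.
Period 4, room 2: period 4 has {A, F, G} and room 2 has {A, B, C, D, G}, leaving only E.
Period 4, room 4: period 4 has {A, E, F, G} and room 4 has {B, C, F}, leaving only D.
Period 5, room 2: period 5 has {A, D} and room 2 has {A, B, C, D, E, G}, leaving only F.
Period 7, room 5: period 7 has {B, C, D, E, F} and room 5 has {A, B, C, D, F}, leaving only G.
Period 1, room 5: period 1 has {A, C, D, F} and room 5 has {A, B, C, D, F, G}, leaving only E.
Period 1, room 3: period 1 has {A, C, D, E, F} and room 3 has {D, F, G}, leaving only B.
Period 1, room 7: period 1 has {A, B, C, D, E, F} and room 7 has {A, C, D, E, F}, leaving only G.
Period 4, room 3: period 4 has {A, D, E, F, G} and room 3 has {B, D, F, G}, leaving only C.
Period 4, room 1: period 4 has {A, C, D, E, F, G} and room 1 has {A, D, E, F, G}, leaving only B.
Period 5, room 1: period 5 has {A, D, F} and room 1 has {A, B, D, E, F, G}, leaving only C.
Period 5, room 3: period 5 has {A, C, D, F} and room 3 has {B, C, D, F, G}, leaving only E.
Period 2, room 3: period 2 has {B, C, D, F, G} and room 3 has {B, C, D, E, F, G}, leaving only A.
Period 2 already has {A, B, C, D, F, G} and room 4 already has {B, C, D, F}, so period 2, room 4 must be E.

E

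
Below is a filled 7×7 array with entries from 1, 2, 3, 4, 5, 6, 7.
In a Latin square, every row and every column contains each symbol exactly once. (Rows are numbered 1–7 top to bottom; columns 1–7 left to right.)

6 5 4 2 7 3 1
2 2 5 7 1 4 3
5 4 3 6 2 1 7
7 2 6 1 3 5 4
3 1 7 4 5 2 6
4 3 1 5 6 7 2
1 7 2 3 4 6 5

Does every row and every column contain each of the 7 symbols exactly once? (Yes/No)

Row 2 contains 2 twice (at columns 1 and 2), so it is not a permutation.

No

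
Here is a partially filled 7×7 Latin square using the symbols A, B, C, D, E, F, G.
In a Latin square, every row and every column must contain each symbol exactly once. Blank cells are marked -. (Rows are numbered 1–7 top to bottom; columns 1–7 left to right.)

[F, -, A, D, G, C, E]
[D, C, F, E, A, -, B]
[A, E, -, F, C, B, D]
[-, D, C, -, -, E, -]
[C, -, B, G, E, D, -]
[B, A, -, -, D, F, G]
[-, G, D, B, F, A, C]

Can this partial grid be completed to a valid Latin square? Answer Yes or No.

Yes

No row or column among the givens repeats a symbol, and propagating forced cells runs into no contradiction.
One valid completion exists (for instance, F B A D G C E / D C F E A G B / A E G F C B D / G D C A B E F / C F B G E D A / B A E C D F G / E G D B F A C).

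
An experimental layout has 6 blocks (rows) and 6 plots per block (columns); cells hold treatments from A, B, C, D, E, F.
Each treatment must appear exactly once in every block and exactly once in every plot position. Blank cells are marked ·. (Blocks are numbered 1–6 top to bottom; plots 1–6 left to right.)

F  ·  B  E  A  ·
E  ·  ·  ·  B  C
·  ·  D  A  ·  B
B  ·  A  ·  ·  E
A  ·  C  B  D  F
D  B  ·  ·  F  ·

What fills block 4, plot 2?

Block 1, plot 6: block 1 has {A, B, E, F} and plot 6 has {B, C, E, F}, leaving only D.
Block 1, plot 2: block 1 has {A, B, D, E, F} and plot 2 has {B}, leaving only C.
Block 2, plot 3: block 2 has {B, C, E} and plot 3 has {A, B, C, D}, leaving only F.
Block 2, plot 4: block 2 has {B, C, E, F} and plot 4 has {A, B, E}, leaving only D.
Block 2, plot 2: block 2 has {B, C, D, E, F} and plot 2 has {B, C}, leaving only A.
Block 3, plot 1: block 3 has {A, B, D} and plot 1 has {A, B, D, E, F}, leaving only C.
Block 3, plot 5: block 3 has {A, B, C, D} and plot 5 has {A, B, D, F}, leaving only E.
Block 3, plot 2: block 3 has {A, B, C, D, E} and plot 2 has {A, B, C}, leaving only F.
Block 4 already has {A, B, E} and plot 2 already has {A, B, C, F}, so block 4, plot 2 must be D.

D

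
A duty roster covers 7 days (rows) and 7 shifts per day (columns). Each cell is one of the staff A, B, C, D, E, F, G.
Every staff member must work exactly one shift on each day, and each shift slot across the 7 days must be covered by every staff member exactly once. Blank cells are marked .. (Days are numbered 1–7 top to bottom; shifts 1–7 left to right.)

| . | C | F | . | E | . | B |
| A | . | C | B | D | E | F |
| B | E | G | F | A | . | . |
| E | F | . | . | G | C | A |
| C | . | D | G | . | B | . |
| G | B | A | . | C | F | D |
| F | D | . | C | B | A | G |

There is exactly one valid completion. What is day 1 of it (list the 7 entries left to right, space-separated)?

Day 1, shift 1: day 1 has {B, C, E, F} and shift 1 has {A, B, C, E, F, G}, leaving only D.
Day 1, shift 4: day 1 has {B, C, D, E, F} and shift 4 has {B, C, F, G}, leaving only A.
Day 1, shift 6: day 1 has {A, B, C, D, E, F} and shift 6 has {A, B, C, E, F}, leaving only G.
So day 1 reads: D C F A E G B.

D C F A E G B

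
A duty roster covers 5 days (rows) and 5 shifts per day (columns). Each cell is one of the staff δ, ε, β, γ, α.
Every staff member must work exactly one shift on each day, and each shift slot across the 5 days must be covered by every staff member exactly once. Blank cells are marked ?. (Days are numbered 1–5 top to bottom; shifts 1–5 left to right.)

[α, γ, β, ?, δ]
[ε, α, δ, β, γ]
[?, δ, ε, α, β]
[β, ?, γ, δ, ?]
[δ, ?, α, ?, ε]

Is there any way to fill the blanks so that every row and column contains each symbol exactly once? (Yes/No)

Yes

No day or shift among the givens repeats a symbol, and propagating forced cells runs into no contradiction.
One valid completion exists (for instance, α γ β ε δ / ε α δ β γ / γ δ ε α β / β ε γ δ α / δ β α γ ε).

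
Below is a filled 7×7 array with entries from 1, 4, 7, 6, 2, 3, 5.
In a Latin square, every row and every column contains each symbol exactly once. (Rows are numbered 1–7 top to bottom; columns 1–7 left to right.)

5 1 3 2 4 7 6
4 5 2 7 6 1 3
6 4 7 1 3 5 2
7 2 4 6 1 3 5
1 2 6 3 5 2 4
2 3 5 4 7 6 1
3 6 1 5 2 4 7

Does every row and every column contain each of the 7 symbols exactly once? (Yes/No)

Column 2 contains 2 twice (at rows 4 and 5), so it is not a permutation.

No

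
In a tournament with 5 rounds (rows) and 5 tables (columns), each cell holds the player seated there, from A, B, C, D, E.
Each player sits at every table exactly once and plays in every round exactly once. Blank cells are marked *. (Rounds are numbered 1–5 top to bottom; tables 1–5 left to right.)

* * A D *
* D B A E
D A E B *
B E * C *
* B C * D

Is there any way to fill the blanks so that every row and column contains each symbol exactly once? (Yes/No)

Yes

No round or table among the givens repeats a symbol, and propagating forced cells runs into no contradiction.
One valid completion exists (for instance, E C A D B / C D B A E / D A E B C / B E D C A / A B C E D).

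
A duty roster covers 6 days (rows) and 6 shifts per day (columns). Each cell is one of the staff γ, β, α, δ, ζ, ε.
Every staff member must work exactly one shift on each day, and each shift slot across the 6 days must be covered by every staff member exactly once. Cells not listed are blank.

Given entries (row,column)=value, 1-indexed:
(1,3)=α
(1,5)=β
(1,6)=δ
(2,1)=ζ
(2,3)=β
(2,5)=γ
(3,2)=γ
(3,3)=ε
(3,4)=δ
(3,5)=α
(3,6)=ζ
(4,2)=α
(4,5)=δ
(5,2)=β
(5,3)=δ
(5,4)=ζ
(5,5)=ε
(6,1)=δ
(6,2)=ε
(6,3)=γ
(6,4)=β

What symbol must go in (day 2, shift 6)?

Day 1, shift 2: day 1 has {β, α, δ} and shift 2 has {γ, β, α, ε}, leaving only ζ.
Day 2, shift 2: day 2 has {γ, β, ζ} and shift 2 has {γ, β, α, ζ, ε}, leaving only δ.
Day 3, shift 1: day 3 has {γ, α, δ, ζ, ε} and shift 1 has {δ, ζ}, leaving only β.
Day 4, shift 3: day 4 has {α, δ} and shift 3 has {γ, β, α, δ, ε}, leaving only ζ.
Day 6, shift 5: day 6 has {γ, β, δ, ε} and shift 5 has {γ, β, α, δ, ε}, leaving only ζ.
Day 6, shift 6: day 6 has {γ, β, δ, ζ, ε} and shift 6 has {δ, ζ}, leaving only α.
Day 2 already has {γ, β, δ, ζ} and shift 6 already has {α, δ, ζ}, so day 2, shift 6 must be ε.

ε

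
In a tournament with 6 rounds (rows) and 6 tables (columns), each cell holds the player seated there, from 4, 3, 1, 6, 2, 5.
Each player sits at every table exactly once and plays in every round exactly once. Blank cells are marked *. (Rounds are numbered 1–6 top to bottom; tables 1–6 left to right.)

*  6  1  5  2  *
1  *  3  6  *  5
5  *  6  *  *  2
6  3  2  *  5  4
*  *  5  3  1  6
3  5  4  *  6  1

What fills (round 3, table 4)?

4

Round 1, table 1: round 1 has {1, 6, 2, 5} and table 1 has {3, 1, 6, 5}, leaving only 4.
Round 1, table 6: round 1 has {4, 1, 6, 2, 5} and table 6 has {4, 1, 6, 2, 5}, leaving only 3.
Round 2, table 5: round 2 has {3, 1, 6, 5} and table 5 has {1, 6, 2, 5}, leaving only 4.
Round 2, table 2: round 2 has {4, 3, 1, 6, 5} and table 2 has {3, 6, 5}, leaving only 2.
Round 3, table 5: round 3 has {6, 2, 5} and table 5 has {4, 1, 6, 2, 5}, leaving only 3.
Round 4, table 4: round 4 has {4, 3, 6, 2, 5} and table 4 has {3, 6, 5}, leaving only 1.
Round 3 already has {3, 6, 2, 5} and table 4 already has {3, 1, 6, 5}, so round 3, table 4 must be 4.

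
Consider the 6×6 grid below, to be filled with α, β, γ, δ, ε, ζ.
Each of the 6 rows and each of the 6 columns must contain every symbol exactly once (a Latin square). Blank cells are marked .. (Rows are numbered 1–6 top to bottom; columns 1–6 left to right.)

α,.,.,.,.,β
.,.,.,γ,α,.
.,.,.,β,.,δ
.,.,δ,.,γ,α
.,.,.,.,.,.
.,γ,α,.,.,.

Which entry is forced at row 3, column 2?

Row 3, column 2 is narrowed to {α, ε, ζ}.
If it were ε, then row 3, column 3 would be left with no valid symbol.
If it were ζ, then row 3, column 3 would be left with no valid symbol.
So row 3, column 2 must be α.

α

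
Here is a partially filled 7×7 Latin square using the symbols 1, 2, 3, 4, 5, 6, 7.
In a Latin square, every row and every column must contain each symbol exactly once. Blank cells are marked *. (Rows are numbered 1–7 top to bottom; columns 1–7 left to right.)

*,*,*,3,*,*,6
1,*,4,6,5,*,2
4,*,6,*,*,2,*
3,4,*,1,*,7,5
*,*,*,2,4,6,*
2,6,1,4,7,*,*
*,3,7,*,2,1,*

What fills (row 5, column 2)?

Row 1, column 5: row 1 has {3, 6} and column 5 has {2, 4, 5, 7}, leaving only 1.
Row 2, column 2: row 2 has {1, 2, 4, 5, 6} and column 2 has {3, 4, 6}, leaving only 7.
Row 2, column 6: row 2 has {1, 2, 4, 5, 6, 7} and column 6 has {1, 2, 6, 7}, leaving only 3.
Row 3, column 5: row 3 has {2, 4, 6} and column 5 has {1, 2, 4, 5, 7}, leaving only 3.
Row 4, column 3: row 4 has {1, 3, 4, 5, 7} and column 3 has {1, 4, 6, 7}, leaving only 2.
Row 1, column 3: row 1 has {1, 3, 6} and column 3 has {1, 2, 4, 6, 7}, leaving only 5.
Row 1, column 1: row 1 has {1, 3, 5, 6} and column 1 has {1, 2, 3, 4}, leaving only 7.
Row 1, column 2: row 1 has {1, 3, 5, 6, 7} and column 2 has {3, 4, 6, 7}, leaving only 2.
Row 1, column 6: row 1 has {1, 2, 3, 5, 6, 7} and column 6 has {1, 2, 3, 6, 7}, leaving only 4.
Row 4, column 5: row 4 has {1, 2, 3, 4, 5, 7} and column 5 has {1, 2, 3, 4, 5, 7}, leaving only 6.
Row 5, column 1: row 5 has {2, 4, 6} and column 1 has {1, 2, 3, 4, 7}, leaving only 5.
Row 5 already has {2, 4, 5, 6} and column 2 already has {2, 3, 4, 6, 7}, so row 5, column 2 must be 1.

1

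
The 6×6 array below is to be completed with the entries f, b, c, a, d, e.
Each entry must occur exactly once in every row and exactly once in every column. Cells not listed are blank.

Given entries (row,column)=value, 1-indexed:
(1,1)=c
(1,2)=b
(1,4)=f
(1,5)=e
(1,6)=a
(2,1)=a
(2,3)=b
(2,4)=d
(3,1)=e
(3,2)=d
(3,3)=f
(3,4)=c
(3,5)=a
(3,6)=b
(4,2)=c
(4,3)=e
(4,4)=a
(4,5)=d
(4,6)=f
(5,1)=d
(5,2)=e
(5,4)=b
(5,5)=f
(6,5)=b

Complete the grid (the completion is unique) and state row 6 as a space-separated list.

f a c e b d

Row 6, column 1: row 6 has {b} and column 1 has {c, a, d, e}, leaving only f.
Row 6, column 2: row 6 has {f, b} and column 2 has {b, c, d, e}, leaving only a.
Row 6, column 4: row 6 has {f, b, a} and column 4 has {f, b, c, a, d}, leaving only e.
Row 1, column 3: row 1 has {f, b, c, a, e} and column 3 has {f, b, e}, leaving only d.
Row 6, column 3: row 6 has {f, b, a, e} and column 3 has {f, b, d, e}, leaving only c.
Row 6, column 6: row 6 has {f, b, c, a, e} and column 6 has {f, b, a}, leaving only d.
So row 6 reads: f a c e b d.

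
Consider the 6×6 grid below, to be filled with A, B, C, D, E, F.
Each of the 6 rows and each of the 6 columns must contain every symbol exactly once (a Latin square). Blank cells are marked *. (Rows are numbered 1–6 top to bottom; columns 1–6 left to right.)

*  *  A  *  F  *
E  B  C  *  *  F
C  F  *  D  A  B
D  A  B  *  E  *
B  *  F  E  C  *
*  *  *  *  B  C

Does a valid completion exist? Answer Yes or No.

No

Row 1, column 1: row 1 together with column 1 already contain {A, B, C, D, E, F} — every symbol — so nothing can go there. The grid has no valid completion.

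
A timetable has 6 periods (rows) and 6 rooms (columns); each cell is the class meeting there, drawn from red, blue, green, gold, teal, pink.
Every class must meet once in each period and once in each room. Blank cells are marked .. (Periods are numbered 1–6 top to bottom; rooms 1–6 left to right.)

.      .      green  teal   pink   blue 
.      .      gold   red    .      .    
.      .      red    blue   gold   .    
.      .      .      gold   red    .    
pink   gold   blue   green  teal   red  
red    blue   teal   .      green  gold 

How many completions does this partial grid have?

4

Period 1, room 1: eliminating its period and room leaves {gold}.
Period 1, room 2: eliminating its period and room leaves {red}.
Period 2, room 1: eliminating its period and room leaves {blue, green, teal}.
Period 2, room 2: eliminating its period and room leaves {green, teal, pink}.
Period 2, room 5: eliminating its period and room leaves {blue}.
Period 2, room 6: eliminating its period and room leaves {green, teal, pink}.
Period 3, room 1: eliminating its period and room leaves {green, teal}.
Period 3, room 2: eliminating its period and room leaves {green, teal, pink}.
Period 3, room 6: eliminating its period and room leaves {green, teal, pink}.
Period 4, room 1: eliminating its period and room leaves {blue, green, teal}.
Period 4, room 2: eliminating its period and room leaves {green, teal, pink}.
Period 4, room 3: eliminating its period and room leaves {pink}.
Period 4, room 6: eliminating its period and room leaves {green, teal, pink}.
Period 6, room 4: eliminating its period and room leaves {pink}.
Enumerating the assignments across these blanks that avoid any period or room repeat gives 4 completions.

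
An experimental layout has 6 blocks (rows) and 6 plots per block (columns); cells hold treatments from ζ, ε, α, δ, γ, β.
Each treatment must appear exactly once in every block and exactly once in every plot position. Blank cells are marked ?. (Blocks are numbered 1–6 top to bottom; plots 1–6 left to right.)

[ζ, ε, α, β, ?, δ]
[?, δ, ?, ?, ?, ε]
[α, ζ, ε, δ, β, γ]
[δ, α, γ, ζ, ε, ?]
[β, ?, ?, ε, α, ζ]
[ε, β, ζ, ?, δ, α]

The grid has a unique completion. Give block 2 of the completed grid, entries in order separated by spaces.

Block 2, plot 1: block 2 has {ε, δ} and plot 1 has {ζ, ε, α, δ, β}, leaving only γ.
Block 2, plot 3: block 2 has {ε, δ, γ} and plot 3 has {ζ, ε, α, γ}, leaving only β.
Block 2, plot 4: block 2 has {ε, δ, γ, β} and plot 4 has {ζ, ε, δ, β}, leaving only α.
Block 2, plot 5: block 2 has {ε, α, δ, γ, β} and plot 5 has {ε, α, δ, β}, leaving only ζ.
So block 2 reads: γ δ β α ζ ε.

γ δ β α ζ ε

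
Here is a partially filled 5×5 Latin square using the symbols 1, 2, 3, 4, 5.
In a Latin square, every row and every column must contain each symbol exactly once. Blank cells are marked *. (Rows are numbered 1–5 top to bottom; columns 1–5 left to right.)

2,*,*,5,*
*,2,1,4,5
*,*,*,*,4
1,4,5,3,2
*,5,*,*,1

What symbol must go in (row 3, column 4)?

1

Row 1, column 5: row 1 has {2, 5} and column 5 has {1, 2, 4, 5}, leaving only 3.
Row 1, column 2: row 1 has {2, 3, 5} and column 2 has {2, 4, 5}, leaving only 1.
Row 1, column 3: row 1 has {1, 2, 3, 5} and column 3 has {1, 5}, leaving only 4.
Row 2, column 1: row 2 has {1, 2, 4, 5} and column 1 has {1, 2}, leaving only 3.
Row 3, column 1: row 3 has {4} and column 1 has {1, 2, 3}, leaving only 5.
Row 3, column 2: row 3 has {4, 5} and column 2 has {1, 2, 4, 5}, leaving only 3.
Row 3, column 3: row 3 has {3, 4, 5} and column 3 has {1, 4, 5}, leaving only 2.
Row 3 already has {2, 3, 4, 5} and column 4 already has {3, 4, 5}, so row 3, column 4 must be 1.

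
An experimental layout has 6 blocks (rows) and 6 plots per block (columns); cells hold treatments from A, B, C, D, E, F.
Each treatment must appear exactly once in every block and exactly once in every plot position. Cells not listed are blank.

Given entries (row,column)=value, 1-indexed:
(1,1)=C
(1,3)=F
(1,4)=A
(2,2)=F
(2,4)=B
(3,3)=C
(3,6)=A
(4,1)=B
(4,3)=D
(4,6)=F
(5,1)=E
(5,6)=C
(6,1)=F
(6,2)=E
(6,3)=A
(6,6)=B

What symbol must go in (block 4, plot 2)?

C

Block 2, plot 3: block 2 has {B, F} and plot 3 has {A, C, D, F}, leaving only E.
Block 2, plot 6: block 2 has {B, E, F} and plot 6 has {A, B, C, F}, leaving only D.
Block 1, plot 6: block 1 has {A, C, F} and plot 6 has {A, B, C, D, F}, leaving only E.
Block 2, plot 1: block 2 has {B, D, E, F} and plot 1 has {B, C, E, F}, leaving only A.
Block 2, plot 5: block 2 has {A, B, D, E, F} and plot 5 has {}, leaving only C.
Block 3, plot 1: block 3 has {A, C} and plot 1 has {A, B, C, E, F}, leaving only D.
Block 3, plot 2: block 3 has {A, C, D} and plot 2 has {E, F}, leaving only B.
Block 1, plot 2: block 1 has {A, C, E, F} and plot 2 has {B, E, F}, leaving only D.
Block 1, plot 5: block 1 has {A, C, D, E, F} and plot 5 has {C}, leaving only B.
Block 5, plot 2: block 5 has {C, E} and plot 2 has {B, D, E, F}, leaving only A.
Block 4 already has {B, D, F} and plot 2 already has {A, B, D, E, F}, so block 4, plot 2 must be C.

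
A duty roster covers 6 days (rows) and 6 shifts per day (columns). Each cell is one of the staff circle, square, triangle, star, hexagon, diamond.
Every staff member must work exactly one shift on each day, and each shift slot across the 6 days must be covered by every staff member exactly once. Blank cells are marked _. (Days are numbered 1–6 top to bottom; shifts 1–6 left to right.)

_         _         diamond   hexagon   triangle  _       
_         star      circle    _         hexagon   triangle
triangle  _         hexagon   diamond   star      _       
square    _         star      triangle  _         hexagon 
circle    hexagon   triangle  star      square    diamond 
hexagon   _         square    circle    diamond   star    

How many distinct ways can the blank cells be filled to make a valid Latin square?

Day 1, shift 1: eliminating its day and shift leaves {star}.
Day 1, shift 2: eliminating its day and shift leaves {circle, square}.
Day 1, shift 6: eliminating its day and shift leaves {circle, square}.
Day 2, shift 1: eliminating its day and shift leaves {diamond}.
Day 2, shift 4: eliminating its day and shift leaves {square}.
Day 3, shift 2: eliminating its day and shift leaves {circle, square}.
Day 3, shift 6: eliminating its day and shift leaves {circle, square}.
Day 4, shift 2: eliminating its day and shift leaves {circle, diamond}.
Day 4, shift 5: eliminating its day and shift leaves {circle}.
Day 6, shift 2: eliminating its day and shift leaves {triangle}.
Enumerating the assignments across these blanks that avoid any day or shift repeat gives 2 completions.

2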